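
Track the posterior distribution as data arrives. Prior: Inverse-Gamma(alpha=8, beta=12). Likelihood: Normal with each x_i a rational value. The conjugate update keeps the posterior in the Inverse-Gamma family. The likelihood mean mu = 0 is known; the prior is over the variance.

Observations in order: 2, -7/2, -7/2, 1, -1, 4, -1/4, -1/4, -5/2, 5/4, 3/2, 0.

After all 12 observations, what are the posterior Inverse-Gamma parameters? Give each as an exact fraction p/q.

alpha=14, beta=1291/32

obs 1: x=2 → posterior Inverse-Gamma(17/2, 14)
obs 2: x=-7/2 → posterior Inverse-Gamma(9, 161/8)
obs 3: x=-7/2 → posterior Inverse-Gamma(19/2, 105/4)
obs 4: x=1 → posterior Inverse-Gamma(10, 107/4)
obs 5: x=-1 → posterior Inverse-Gamma(21/2, 109/4)
obs 6: x=4 → posterior Inverse-Gamma(11, 141/4)
obs 7: x=-1/4 → posterior Inverse-Gamma(23/2, 1129/32)
obs 8: x=-1/4 → posterior Inverse-Gamma(12, 565/16)
obs 9: x=-5/2 → posterior Inverse-Gamma(25/2, 615/16)
obs 10: x=5/4 → posterior Inverse-Gamma(13, 1255/32)
obs 11: x=3/2 → posterior Inverse-Gamma(27/2, 1291/32)
obs 12: x=0 → posterior Inverse-Gamma(14, 1291/32)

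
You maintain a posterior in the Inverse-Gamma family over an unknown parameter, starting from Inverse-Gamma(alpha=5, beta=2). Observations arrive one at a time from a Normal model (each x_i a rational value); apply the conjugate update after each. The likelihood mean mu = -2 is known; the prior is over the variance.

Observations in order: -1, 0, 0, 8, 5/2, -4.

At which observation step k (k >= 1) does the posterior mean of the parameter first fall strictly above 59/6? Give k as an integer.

k = 5

obs 1: x=-1 → posterior Inverse-Gamma(11/2, 5/2)
obs 2: x=0 → posterior Inverse-Gamma(6, 9/2)
obs 3: x=0 → posterior Inverse-Gamma(13/2, 13/2)
obs 4: x=8 → posterior Inverse-Gamma(7, 113/2)
obs 5: x=5/2 → posterior Inverse-Gamma(15/2, 533/8)
obs 6: x=-4 → posterior Inverse-Gamma(8, 549/8)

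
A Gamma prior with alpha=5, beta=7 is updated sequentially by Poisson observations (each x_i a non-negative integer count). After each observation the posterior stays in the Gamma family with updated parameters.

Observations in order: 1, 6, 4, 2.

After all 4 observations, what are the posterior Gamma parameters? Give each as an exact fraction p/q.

obs 1: x=1 → posterior Gamma(6, 8)
obs 2: x=6 → posterior Gamma(12, 9)
obs 3: x=4 → posterior Gamma(16, 10)
obs 4: x=2 → posterior Gamma(18, 11)

alpha=18, beta=11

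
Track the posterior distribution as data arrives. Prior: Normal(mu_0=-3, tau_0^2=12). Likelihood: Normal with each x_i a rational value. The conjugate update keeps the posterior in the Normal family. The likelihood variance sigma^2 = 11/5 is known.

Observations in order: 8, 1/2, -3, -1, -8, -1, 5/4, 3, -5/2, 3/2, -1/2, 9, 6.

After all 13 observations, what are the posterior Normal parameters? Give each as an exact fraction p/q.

obs 1: x=8 → posterior Normal(447/71, 132/71)
obs 2: x=1/2 → posterior Normal(477/131, 132/131)
obs 3: x=-3 → posterior Normal(297/191, 132/191)
obs 4: x=-1 → posterior Normal(237/251, 132/251)
obs 5: x=-8 → posterior Normal(-243/311, 132/311)
obs 6: x=-1 → posterior Normal(-303/371, 132/371)
obs 7: x=5/4 → posterior Normal(-228/431, 132/431)
obs 8: x=3 → posterior Normal(-48/491, 132/491)
obs 9: x=-5/2 → posterior Normal(-198/551, 132/551)
obs 10: x=3/2 → posterior Normal(-108/611, 132/611)
obs 11: x=-1/2 → posterior Normal(-138/671, 12/61)
obs 12: x=9 → posterior Normal(402/731, 132/731)
obs 13: x=6 → posterior Normal(762/791, 132/791)

mu_0=762/791, tau_0^2=132/791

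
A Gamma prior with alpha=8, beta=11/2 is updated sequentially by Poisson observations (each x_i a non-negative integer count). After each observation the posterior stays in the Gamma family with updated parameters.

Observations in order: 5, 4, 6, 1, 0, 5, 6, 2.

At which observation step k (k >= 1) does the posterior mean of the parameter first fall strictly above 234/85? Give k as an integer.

obs 1: x=5 → posterior Gamma(13, 13/2)
obs 2: x=4 → posterior Gamma(17, 15/2)
obs 3: x=6 → posterior Gamma(23, 17/2)
obs 4: x=1 → posterior Gamma(24, 19/2)
obs 5: x=0 → posterior Gamma(24, 21/2)
obs 6: x=5 → posterior Gamma(29, 23/2)
obs 7: x=6 → posterior Gamma(35, 25/2)
obs 8: x=2 → posterior Gamma(37, 27/2)

k = 7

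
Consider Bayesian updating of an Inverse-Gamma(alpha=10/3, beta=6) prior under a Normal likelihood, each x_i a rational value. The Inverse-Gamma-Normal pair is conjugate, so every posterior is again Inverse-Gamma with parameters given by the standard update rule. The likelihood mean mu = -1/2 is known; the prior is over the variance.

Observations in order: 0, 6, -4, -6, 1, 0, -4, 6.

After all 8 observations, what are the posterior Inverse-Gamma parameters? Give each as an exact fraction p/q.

obs 1: x=0 → posterior Inverse-Gamma(23/6, 49/8)
obs 2: x=6 → posterior Inverse-Gamma(13/3, 109/4)
obs 3: x=-4 → posterior Inverse-Gamma(29/6, 267/8)
obs 4: x=-6 → posterior Inverse-Gamma(16/3, 97/2)
obs 5: x=1 → posterior Inverse-Gamma(35/6, 397/8)
obs 6: x=0 → posterior Inverse-Gamma(19/3, 199/4)
obs 7: x=-4 → posterior Inverse-Gamma(41/6, 447/8)
obs 8: x=6 → posterior Inverse-Gamma(22/3, 77)

alpha=22/3, beta=77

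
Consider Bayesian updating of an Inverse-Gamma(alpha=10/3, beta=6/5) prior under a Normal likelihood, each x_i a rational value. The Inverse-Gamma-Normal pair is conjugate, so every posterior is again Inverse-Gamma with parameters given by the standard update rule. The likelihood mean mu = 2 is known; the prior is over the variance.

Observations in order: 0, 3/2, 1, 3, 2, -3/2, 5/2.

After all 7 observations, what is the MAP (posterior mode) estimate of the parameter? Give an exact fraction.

obs 1: x=0 → posterior Inverse-Gamma(23/6, 16/5)
obs 2: x=3/2 → posterior Inverse-Gamma(13/3, 133/40)
obs 3: x=1 → posterior Inverse-Gamma(29/6, 153/40)
obs 4: x=3 → posterior Inverse-Gamma(16/3, 173/40)
obs 5: x=2 → posterior Inverse-Gamma(35/6, 173/40)
obs 6: x=-3/2 → posterior Inverse-Gamma(19/3, 209/20)
obs 7: x=5/2 → posterior Inverse-Gamma(41/6, 423/40)

27/20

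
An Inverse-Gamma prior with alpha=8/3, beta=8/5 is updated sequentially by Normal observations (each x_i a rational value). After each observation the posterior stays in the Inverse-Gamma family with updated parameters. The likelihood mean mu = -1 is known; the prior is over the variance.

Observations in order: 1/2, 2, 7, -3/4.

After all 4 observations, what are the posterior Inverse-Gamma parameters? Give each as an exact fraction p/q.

obs 1: x=1/2 → posterior Inverse-Gamma(19/6, 109/40)
obs 2: x=2 → posterior Inverse-Gamma(11/3, 289/40)
obs 3: x=7 → posterior Inverse-Gamma(25/6, 1569/40)
obs 4: x=-3/4 → posterior Inverse-Gamma(14/3, 6281/160)

alpha=14/3, beta=6281/160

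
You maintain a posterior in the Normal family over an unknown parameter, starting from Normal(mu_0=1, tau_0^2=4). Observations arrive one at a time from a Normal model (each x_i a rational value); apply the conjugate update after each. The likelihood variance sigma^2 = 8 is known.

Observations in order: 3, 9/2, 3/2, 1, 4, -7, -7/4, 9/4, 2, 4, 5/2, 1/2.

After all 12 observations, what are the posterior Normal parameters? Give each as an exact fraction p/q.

obs 1: x=3 → posterior Normal(5/3, 8/3)
obs 2: x=9/2 → posterior Normal(19/8, 2)
obs 3: x=3/2 → posterior Normal(11/5, 8/5)
obs 4: x=1 → posterior Normal(2, 4/3)
obs 5: x=4 → posterior Normal(16/7, 8/7)
obs 6: x=-7 → posterior Normal(9/8, 1)
obs 7: x=-7/4 → posterior Normal(29/36, 8/9)
obs 8: x=9/4 → posterior Normal(19/20, 4/5)
obs 9: x=2 → posterior Normal(23/22, 8/11)
obs 10: x=4 → posterior Normal(31/24, 2/3)
obs 11: x=5/2 → posterior Normal(18/13, 8/13)
obs 12: x=1/2 → posterior Normal(37/28, 4/7)

mu_0=37/28, tau_0^2=4/7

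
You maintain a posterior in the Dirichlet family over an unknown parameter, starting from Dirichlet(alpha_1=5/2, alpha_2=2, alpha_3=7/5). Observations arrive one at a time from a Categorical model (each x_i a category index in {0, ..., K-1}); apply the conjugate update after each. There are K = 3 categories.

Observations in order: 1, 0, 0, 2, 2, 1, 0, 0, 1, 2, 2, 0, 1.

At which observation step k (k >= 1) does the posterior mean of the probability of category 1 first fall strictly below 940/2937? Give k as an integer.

k = 4

obs 1: x=1 → posterior Dirichlet(5/2, 3, 7/5)
obs 2: x=0 → posterior Dirichlet(7/2, 3, 7/5)
obs 3: x=0 → posterior Dirichlet(9/2, 3, 7/5)
obs 4: x=2 → posterior Dirichlet(9/2, 3, 12/5)
obs 5: x=2 → posterior Dirichlet(9/2, 3, 17/5)
obs 6: x=1 → posterior Dirichlet(9/2, 4, 17/5)
obs 7: x=0 → posterior Dirichlet(11/2, 4, 17/5)
obs 8: x=0 → posterior Dirichlet(13/2, 4, 17/5)
obs 9: x=1 → posterior Dirichlet(13/2, 5, 17/5)
obs 10: x=2 → posterior Dirichlet(13/2, 5, 22/5)
obs 11: x=2 → posterior Dirichlet(13/2, 5, 27/5)
obs 12: x=0 → posterior Dirichlet(15/2, 5, 27/5)
obs 13: x=1 → posterior Dirichlet(15/2, 6, 27/5)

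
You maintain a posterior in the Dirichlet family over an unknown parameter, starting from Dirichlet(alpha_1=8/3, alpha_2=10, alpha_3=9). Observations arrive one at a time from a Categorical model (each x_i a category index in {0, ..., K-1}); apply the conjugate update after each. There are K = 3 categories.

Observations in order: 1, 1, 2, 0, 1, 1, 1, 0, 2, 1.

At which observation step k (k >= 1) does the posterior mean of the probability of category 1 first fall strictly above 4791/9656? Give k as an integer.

obs 1: x=1 → posterior Dirichlet(8/3, 11, 9)
obs 2: x=1 → posterior Dirichlet(8/3, 12, 9)
obs 3: x=2 → posterior Dirichlet(8/3, 12, 10)
obs 4: x=0 → posterior Dirichlet(11/3, 12, 10)
obs 5: x=1 → posterior Dirichlet(11/3, 13, 10)
obs 6: x=1 → posterior Dirichlet(11/3, 14, 10)
obs 7: x=1 → posterior Dirichlet(11/3, 15, 10)
obs 8: x=0 → posterior Dirichlet(14/3, 15, 10)
obs 9: x=2 → posterior Dirichlet(14/3, 15, 11)
obs 10: x=1 → posterior Dirichlet(14/3, 16, 11)

k = 2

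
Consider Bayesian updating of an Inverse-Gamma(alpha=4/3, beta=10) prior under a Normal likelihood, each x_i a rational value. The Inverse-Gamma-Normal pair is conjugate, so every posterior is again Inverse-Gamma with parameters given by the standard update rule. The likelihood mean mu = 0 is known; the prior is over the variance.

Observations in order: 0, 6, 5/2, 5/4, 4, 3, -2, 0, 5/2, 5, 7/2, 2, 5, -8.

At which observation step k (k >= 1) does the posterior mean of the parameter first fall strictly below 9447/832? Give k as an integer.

obs 1: x=0 → posterior Inverse-Gamma(11/6, 10)
obs 2: x=6 → posterior Inverse-Gamma(7/3, 28)
obs 3: x=5/2 → posterior Inverse-Gamma(17/6, 249/8)
obs 4: x=5/4 → posterior Inverse-Gamma(10/3, 1021/32)
obs 5: x=4 → posterior Inverse-Gamma(23/6, 1277/32)
obs 6: x=3 → posterior Inverse-Gamma(13/3, 1421/32)
obs 7: x=-2 → posterior Inverse-Gamma(29/6, 1485/32)
obs 8: x=0 → posterior Inverse-Gamma(16/3, 1485/32)
obs 9: x=5/2 → posterior Inverse-Gamma(35/6, 1585/32)
obs 10: x=5 → posterior Inverse-Gamma(19/3, 1985/32)
obs 11: x=7/2 → posterior Inverse-Gamma(41/6, 2181/32)
obs 12: x=2 → posterior Inverse-Gamma(22/3, 2245/32)
obs 13: x=5 → posterior Inverse-Gamma(47/6, 2645/32)
obs 14: x=-8 → posterior Inverse-Gamma(25/3, 3669/32)

k = 8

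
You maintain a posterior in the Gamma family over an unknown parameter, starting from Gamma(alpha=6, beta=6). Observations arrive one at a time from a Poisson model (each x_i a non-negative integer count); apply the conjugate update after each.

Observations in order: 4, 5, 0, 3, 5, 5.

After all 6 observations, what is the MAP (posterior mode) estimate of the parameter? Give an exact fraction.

obs 1: x=4 → posterior Gamma(10, 7)
obs 2: x=5 → posterior Gamma(15, 8)
obs 3: x=0 → posterior Gamma(15, 9)
obs 4: x=3 → posterior Gamma(18, 10)
obs 5: x=5 → posterior Gamma(23, 11)
obs 6: x=5 → posterior Gamma(28, 12)

9/4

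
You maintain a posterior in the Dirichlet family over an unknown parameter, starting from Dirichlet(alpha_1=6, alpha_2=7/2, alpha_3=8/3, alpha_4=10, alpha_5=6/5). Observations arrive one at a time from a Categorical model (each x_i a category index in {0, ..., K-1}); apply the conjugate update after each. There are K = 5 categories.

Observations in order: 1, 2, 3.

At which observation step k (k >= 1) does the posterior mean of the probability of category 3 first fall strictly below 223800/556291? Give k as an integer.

k = 2

obs 1: x=1 → posterior Dirichlet(6, 9/2, 8/3, 10, 6/5)
obs 2: x=2 → posterior Dirichlet(6, 9/2, 11/3, 10, 6/5)
obs 3: x=3 → posterior Dirichlet(6, 9/2, 11/3, 11, 6/5)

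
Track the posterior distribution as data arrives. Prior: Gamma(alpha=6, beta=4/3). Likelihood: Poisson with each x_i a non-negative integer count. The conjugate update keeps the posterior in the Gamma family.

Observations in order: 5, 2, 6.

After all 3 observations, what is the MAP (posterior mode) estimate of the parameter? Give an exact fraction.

obs 1: x=5 → posterior Gamma(11, 7/3)
obs 2: x=2 → posterior Gamma(13, 10/3)
obs 3: x=6 → posterior Gamma(19, 13/3)

54/13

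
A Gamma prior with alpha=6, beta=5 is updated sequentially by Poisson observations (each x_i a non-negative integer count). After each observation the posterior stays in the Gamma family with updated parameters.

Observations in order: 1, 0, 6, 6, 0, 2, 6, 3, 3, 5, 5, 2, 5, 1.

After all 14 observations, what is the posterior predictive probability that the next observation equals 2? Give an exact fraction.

109130759322886207912434949213905648245910662874072194620983702345597/450359962737049600000000000000000000000000000000000000000000000000000

obs 1: x=1 → posterior Gamma(7, 6)
obs 2: x=0 → posterior Gamma(7, 7)
obs 3: x=6 → posterior Gamma(13, 8)
obs 4: x=6 → posterior Gamma(19, 9)
obs 5: x=0 → posterior Gamma(19, 10)
obs 6: x=2 → posterior Gamma(21, 11)
obs 7: x=6 → posterior Gamma(27, 12)
obs 8: x=3 → posterior Gamma(30, 13)
obs 9: x=3 → posterior Gamma(33, 14)
obs 10: x=5 → posterior Gamma(38, 15)
obs 11: x=5 → posterior Gamma(43, 16)
obs 12: x=2 → posterior Gamma(45, 17)
obs 13: x=5 → posterior Gamma(50, 18)
obs 14: x=1 → posterior Gamma(51, 19)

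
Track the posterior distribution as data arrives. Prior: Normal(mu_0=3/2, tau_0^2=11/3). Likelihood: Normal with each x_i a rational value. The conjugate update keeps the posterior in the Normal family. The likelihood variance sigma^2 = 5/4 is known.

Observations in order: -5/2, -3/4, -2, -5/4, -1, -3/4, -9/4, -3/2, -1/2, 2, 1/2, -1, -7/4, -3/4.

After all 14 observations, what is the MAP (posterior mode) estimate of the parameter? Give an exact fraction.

obs 1: x=-5/2 → posterior Normal(-175/118, 55/59)
obs 2: x=-3/4 → posterior Normal(-241/206, 55/103)
obs 3: x=-2 → posterior Normal(-139/98, 55/147)
obs 4: x=-5/4 → posterior Normal(-527/382, 55/191)
obs 5: x=-1 → posterior Normal(-123/94, 11/47)
obs 6: x=-3/4 → posterior Normal(-227/186, 55/279)
obs 7: x=-9/4 → posterior Normal(-879/646, 55/323)
obs 8: x=-3/2 → posterior Normal(-1011/734, 55/367)
obs 9: x=-1/2 → posterior Normal(-1055/822, 55/411)
obs 10: x=2 → posterior Normal(-879/910, 11/91)
obs 11: x=1/2 → posterior Normal(-835/998, 55/499)
obs 12: x=-1 → posterior Normal(-923/1086, 55/543)
obs 13: x=-7/4 → posterior Normal(-1077/1174, 55/587)
obs 14: x=-3/4 → posterior Normal(-1143/1262, 55/631)

-1143/1262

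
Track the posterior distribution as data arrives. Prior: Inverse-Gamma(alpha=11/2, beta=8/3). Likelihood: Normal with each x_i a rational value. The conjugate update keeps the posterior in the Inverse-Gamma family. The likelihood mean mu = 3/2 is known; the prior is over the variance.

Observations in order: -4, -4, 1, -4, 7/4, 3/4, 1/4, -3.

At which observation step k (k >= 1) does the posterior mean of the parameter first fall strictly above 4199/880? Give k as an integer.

k = 2

obs 1: x=-4 → posterior Inverse-Gamma(6, 427/24)
obs 2: x=-4 → posterior Inverse-Gamma(13/2, 395/12)
obs 3: x=1 → posterior Inverse-Gamma(7, 793/24)
obs 4: x=-4 → posterior Inverse-Gamma(15/2, 289/6)
obs 5: x=7/4 → posterior Inverse-Gamma(8, 4627/96)
obs 6: x=3/4 → posterior Inverse-Gamma(17/2, 2327/48)
obs 7: x=1/4 → posterior Inverse-Gamma(9, 4729/96)
obs 8: x=-3 → posterior Inverse-Gamma(19/2, 5701/96)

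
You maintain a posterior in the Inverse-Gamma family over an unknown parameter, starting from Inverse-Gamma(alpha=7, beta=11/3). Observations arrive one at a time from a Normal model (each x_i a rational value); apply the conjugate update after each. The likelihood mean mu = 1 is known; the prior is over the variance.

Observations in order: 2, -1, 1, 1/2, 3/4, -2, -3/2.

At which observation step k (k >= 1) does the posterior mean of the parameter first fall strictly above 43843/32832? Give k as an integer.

obs 1: x=2 → posterior Inverse-Gamma(15/2, 25/6)
obs 2: x=-1 → posterior Inverse-Gamma(8, 37/6)
obs 3: x=1 → posterior Inverse-Gamma(17/2, 37/6)
obs 4: x=1/2 → posterior Inverse-Gamma(9, 151/24)
obs 5: x=3/4 → posterior Inverse-Gamma(19/2, 607/96)
obs 6: x=-2 → posterior Inverse-Gamma(10, 1039/96)
obs 7: x=-3/2 → posterior Inverse-Gamma(21/2, 1339/96)

k = 7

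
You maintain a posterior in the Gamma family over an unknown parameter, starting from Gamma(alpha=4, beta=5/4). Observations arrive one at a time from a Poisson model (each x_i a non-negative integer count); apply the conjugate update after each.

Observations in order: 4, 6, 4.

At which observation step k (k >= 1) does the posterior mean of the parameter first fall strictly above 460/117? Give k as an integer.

obs 1: x=4 → posterior Gamma(8, 9/4)
obs 2: x=6 → posterior Gamma(14, 13/4)
obs 3: x=4 → posterior Gamma(18, 17/4)

k = 2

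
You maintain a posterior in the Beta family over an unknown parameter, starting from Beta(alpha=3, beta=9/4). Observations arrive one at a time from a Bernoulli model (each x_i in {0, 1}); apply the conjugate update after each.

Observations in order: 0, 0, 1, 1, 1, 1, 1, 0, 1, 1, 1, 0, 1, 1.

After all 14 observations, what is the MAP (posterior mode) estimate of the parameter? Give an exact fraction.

16/23

obs 1: x=0 → posterior Beta(3, 13/4)
obs 2: x=0 → posterior Beta(3, 17/4)
obs 3: x=1 → posterior Beta(4, 17/4)
obs 4: x=1 → posterior Beta(5, 17/4)
obs 5: x=1 → posterior Beta(6, 17/4)
obs 6: x=1 → posterior Beta(7, 17/4)
obs 7: x=1 → posterior Beta(8, 17/4)
obs 8: x=0 → posterior Beta(8, 21/4)
obs 9: x=1 → posterior Beta(9, 21/4)
obs 10: x=1 → posterior Beta(10, 21/4)
obs 11: x=1 → posterior Beta(11, 21/4)
obs 12: x=0 → posterior Beta(11, 25/4)
obs 13: x=1 → posterior Beta(12, 25/4)
obs 14: x=1 → posterior Beta(13, 25/4)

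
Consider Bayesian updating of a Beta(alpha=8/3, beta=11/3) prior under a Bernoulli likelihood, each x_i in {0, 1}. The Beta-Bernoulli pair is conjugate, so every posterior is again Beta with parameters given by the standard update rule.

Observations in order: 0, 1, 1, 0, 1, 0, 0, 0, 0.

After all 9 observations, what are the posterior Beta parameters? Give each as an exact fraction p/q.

obs 1: x=0 → posterior Beta(8/3, 14/3)
obs 2: x=1 → posterior Beta(11/3, 14/3)
obs 3: x=1 → posterior Beta(14/3, 14/3)
obs 4: x=0 → posterior Beta(14/3, 17/3)
obs 5: x=1 → posterior Beta(17/3, 17/3)
obs 6: x=0 → posterior Beta(17/3, 20/3)
obs 7: x=0 → posterior Beta(17/3, 23/3)
obs 8: x=0 → posterior Beta(17/3, 26/3)
obs 9: x=0 → posterior Beta(17/3, 29/3)

alpha=17/3, beta=29/3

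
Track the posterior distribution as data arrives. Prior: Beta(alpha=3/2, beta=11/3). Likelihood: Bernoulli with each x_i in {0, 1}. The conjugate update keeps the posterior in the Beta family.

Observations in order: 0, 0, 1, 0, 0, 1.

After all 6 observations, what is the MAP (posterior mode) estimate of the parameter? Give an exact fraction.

3/11

obs 1: x=0 → posterior Beta(3/2, 14/3)
obs 2: x=0 → posterior Beta(3/2, 17/3)
obs 3: x=1 → posterior Beta(5/2, 17/3)
obs 4: x=0 → posterior Beta(5/2, 20/3)
obs 5: x=0 → posterior Beta(5/2, 23/3)
obs 6: x=1 → posterior Beta(7/2, 23/3)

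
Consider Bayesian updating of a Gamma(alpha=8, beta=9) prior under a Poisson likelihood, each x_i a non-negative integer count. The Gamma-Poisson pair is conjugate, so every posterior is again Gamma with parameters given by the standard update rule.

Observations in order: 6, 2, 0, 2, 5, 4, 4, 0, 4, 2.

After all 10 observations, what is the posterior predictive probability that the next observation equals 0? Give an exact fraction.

206007596521214410095208558252435839890349094339/1374389534720000000000000000000000000000000000000

obs 1: x=6 → posterior Gamma(14, 10)
obs 2: x=2 → posterior Gamma(16, 11)
obs 3: x=0 → posterior Gamma(16, 12)
obs 4: x=2 → posterior Gamma(18, 13)
obs 5: x=5 → posterior Gamma(23, 14)
obs 6: x=4 → posterior Gamma(27, 15)
obs 7: x=4 → posterior Gamma(31, 16)
obs 8: x=0 → posterior Gamma(31, 17)
obs 9: x=4 → posterior Gamma(35, 18)
obs 10: x=2 → posterior Gamma(37, 19)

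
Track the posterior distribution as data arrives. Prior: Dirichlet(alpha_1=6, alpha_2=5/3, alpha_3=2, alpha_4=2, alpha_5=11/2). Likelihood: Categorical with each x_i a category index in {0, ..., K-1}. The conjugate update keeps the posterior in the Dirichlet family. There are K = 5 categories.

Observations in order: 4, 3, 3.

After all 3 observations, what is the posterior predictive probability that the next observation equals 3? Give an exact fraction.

obs 1: x=4 → posterior Dirichlet(6, 5/3, 2, 2, 13/2)
obs 2: x=3 → posterior Dirichlet(6, 5/3, 2, 3, 13/2)
obs 3: x=3 → posterior Dirichlet(6, 5/3, 2, 4, 13/2)

24/121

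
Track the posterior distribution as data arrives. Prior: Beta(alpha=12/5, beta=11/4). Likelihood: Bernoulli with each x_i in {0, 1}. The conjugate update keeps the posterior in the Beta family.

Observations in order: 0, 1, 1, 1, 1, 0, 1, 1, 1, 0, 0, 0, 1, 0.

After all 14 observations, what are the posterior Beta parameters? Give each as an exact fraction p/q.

obs 1: x=0 → posterior Beta(12/5, 15/4)
obs 2: x=1 → posterior Beta(17/5, 15/4)
obs 3: x=1 → posterior Beta(22/5, 15/4)
obs 4: x=1 → posterior Beta(27/5, 15/4)
obs 5: x=1 → posterior Beta(32/5, 15/4)
obs 6: x=0 → posterior Beta(32/5, 19/4)
obs 7: x=1 → posterior Beta(37/5, 19/4)
obs 8: x=1 → posterior Beta(42/5, 19/4)
obs 9: x=1 → posterior Beta(47/5, 19/4)
obs 10: x=0 → posterior Beta(47/5, 23/4)
obs 11: x=0 → posterior Beta(47/5, 27/4)
obs 12: x=0 → posterior Beta(47/5, 31/4)
obs 13: x=1 → posterior Beta(52/5, 31/4)
obs 14: x=0 → posterior Beta(52/5, 35/4)

alpha=52/5, beta=35/4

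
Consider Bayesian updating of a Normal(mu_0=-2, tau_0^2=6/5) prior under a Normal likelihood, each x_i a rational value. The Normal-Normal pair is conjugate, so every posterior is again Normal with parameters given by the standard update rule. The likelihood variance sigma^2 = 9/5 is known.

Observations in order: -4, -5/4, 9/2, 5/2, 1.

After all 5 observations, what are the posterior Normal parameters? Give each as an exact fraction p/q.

obs 1: x=-4 → posterior Normal(-14/5, 18/25)
obs 2: x=-5/4 → posterior Normal(-33/14, 18/35)
obs 3: x=9/2 → posterior Normal(-5/6, 2/5)
obs 4: x=5/2 → posterior Normal(-5/22, 18/55)
obs 5: x=1 → posterior Normal(-1/26, 18/65)

mu_0=-1/26, tau_0^2=18/65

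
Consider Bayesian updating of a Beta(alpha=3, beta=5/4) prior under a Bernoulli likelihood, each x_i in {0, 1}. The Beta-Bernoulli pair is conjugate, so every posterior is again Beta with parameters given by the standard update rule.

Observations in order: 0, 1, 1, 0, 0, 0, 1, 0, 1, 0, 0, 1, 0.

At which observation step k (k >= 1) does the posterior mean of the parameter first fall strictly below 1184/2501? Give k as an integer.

obs 1: x=0 → posterior Beta(3, 9/4)
obs 2: x=1 → posterior Beta(4, 9/4)
obs 3: x=1 → posterior Beta(5, 9/4)
obs 4: x=0 → posterior Beta(5, 13/4)
obs 5: x=0 → posterior Beta(5, 17/4)
obs 6: x=0 → posterior Beta(5, 21/4)
obs 7: x=1 → posterior Beta(6, 21/4)
obs 8: x=0 → posterior Beta(6, 25/4)
obs 9: x=1 → posterior Beta(7, 25/4)
obs 10: x=0 → posterior Beta(7, 29/4)
obs 11: x=0 → posterior Beta(7, 33/4)
obs 12: x=1 → posterior Beta(8, 33/4)
obs 13: x=0 → posterior Beta(8, 37/4)

k = 11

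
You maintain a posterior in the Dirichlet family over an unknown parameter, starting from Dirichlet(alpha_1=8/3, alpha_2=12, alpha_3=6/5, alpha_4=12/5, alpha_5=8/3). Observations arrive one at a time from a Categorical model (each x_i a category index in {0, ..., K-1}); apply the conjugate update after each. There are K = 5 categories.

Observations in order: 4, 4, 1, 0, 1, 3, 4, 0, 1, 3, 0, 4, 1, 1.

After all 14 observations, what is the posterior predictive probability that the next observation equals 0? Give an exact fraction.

85/524

obs 1: x=4 → posterior Dirichlet(8/3, 12, 6/5, 12/5, 11/3)
obs 2: x=4 → posterior Dirichlet(8/3, 12, 6/5, 12/5, 14/3)
obs 3: x=1 → posterior Dirichlet(8/3, 13, 6/5, 12/5, 14/3)
obs 4: x=0 → posterior Dirichlet(11/3, 13, 6/5, 12/5, 14/3)
obs 5: x=1 → posterior Dirichlet(11/3, 14, 6/5, 12/5, 14/3)
obs 6: x=3 → posterior Dirichlet(11/3, 14, 6/5, 17/5, 14/3)
obs 7: x=4 → posterior Dirichlet(11/3, 14, 6/5, 17/5, 17/3)
obs 8: x=0 → posterior Dirichlet(14/3, 14, 6/5, 17/5, 17/3)
obs 9: x=1 → posterior Dirichlet(14/3, 15, 6/5, 17/5, 17/3)
obs 10: x=3 → posterior Dirichlet(14/3, 15, 6/5, 22/5, 17/3)
obs 11: x=0 → posterior Dirichlet(17/3, 15, 6/5, 22/5, 17/3)
obs 12: x=4 → posterior Dirichlet(17/3, 15, 6/5, 22/5, 20/3)
obs 13: x=1 → posterior Dirichlet(17/3, 16, 6/5, 22/5, 20/3)
obs 14: x=1 → posterior Dirichlet(17/3, 17, 6/5, 22/5, 20/3)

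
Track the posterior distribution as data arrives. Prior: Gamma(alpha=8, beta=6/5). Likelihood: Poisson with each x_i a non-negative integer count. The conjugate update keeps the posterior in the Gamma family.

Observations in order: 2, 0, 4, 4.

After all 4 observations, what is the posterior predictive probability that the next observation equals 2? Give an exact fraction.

126024906105059503145346662400/671790528819082282036142601601

obs 1: x=2 → posterior Gamma(10, 11/5)
obs 2: x=0 → posterior Gamma(10, 16/5)
obs 3: x=4 → posterior Gamma(14, 21/5)
obs 4: x=4 → posterior Gamma(18, 26/5)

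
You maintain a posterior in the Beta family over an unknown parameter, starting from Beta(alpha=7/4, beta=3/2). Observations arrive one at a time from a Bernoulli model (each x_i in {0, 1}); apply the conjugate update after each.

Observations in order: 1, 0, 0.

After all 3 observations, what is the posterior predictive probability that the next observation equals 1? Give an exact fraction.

obs 1: x=1 → posterior Beta(11/4, 3/2)
obs 2: x=0 → posterior Beta(11/4, 5/2)
obs 3: x=0 → posterior Beta(11/4, 7/2)

11/25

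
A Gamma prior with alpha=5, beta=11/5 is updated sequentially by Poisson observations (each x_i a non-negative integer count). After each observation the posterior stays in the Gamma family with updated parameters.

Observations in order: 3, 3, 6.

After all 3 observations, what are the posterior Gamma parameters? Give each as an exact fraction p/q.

alpha=17, beta=26/5

obs 1: x=3 → posterior Gamma(8, 16/5)
obs 2: x=3 → posterior Gamma(11, 21/5)
obs 3: x=6 → posterior Gamma(17, 26/5)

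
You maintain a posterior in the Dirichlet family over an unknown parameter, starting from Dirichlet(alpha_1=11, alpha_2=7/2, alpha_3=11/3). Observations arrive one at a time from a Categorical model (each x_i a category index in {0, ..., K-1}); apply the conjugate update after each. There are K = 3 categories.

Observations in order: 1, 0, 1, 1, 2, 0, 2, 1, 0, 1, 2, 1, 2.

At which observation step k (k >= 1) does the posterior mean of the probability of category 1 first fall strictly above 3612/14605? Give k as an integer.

k = 3

obs 1: x=1 → posterior Dirichlet(11, 9/2, 11/3)
obs 2: x=0 → posterior Dirichlet(12, 9/2, 11/3)
obs 3: x=1 → posterior Dirichlet(12, 11/2, 11/3)
obs 4: x=1 → posterior Dirichlet(12, 13/2, 11/3)
obs 5: x=2 → posterior Dirichlet(12, 13/2, 14/3)
obs 6: x=0 → posterior Dirichlet(13, 13/2, 14/3)
obs 7: x=2 → posterior Dirichlet(13, 13/2, 17/3)
obs 8: x=1 → posterior Dirichlet(13, 15/2, 17/3)
obs 9: x=0 → posterior Dirichlet(14, 15/2, 17/3)
obs 10: x=1 → posterior Dirichlet(14, 17/2, 17/3)
obs 11: x=2 → posterior Dirichlet(14, 17/2, 20/3)
obs 12: x=1 → posterior Dirichlet(14, 19/2, 20/3)
obs 13: x=2 → posterior Dirichlet(14, 19/2, 23/3)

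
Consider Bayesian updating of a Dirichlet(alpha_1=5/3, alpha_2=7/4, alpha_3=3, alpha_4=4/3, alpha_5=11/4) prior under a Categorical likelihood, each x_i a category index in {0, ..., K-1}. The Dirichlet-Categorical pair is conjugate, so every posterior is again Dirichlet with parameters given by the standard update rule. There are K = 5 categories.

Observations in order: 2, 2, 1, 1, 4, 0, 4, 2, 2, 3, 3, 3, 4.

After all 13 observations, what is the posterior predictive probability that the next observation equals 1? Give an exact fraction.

obs 1: x=2 → posterior Dirichlet(5/3, 7/4, 4, 4/3, 11/4)
obs 2: x=2 → posterior Dirichlet(5/3, 7/4, 5, 4/3, 11/4)
obs 3: x=1 → posterior Dirichlet(5/3, 11/4, 5, 4/3, 11/4)
obs 4: x=1 → posterior Dirichlet(5/3, 15/4, 5, 4/3, 11/4)
obs 5: x=4 → posterior Dirichlet(5/3, 15/4, 5, 4/3, 15/4)
obs 6: x=0 → posterior Dirichlet(8/3, 15/4, 5, 4/3, 15/4)
obs 7: x=4 → posterior Dirichlet(8/3, 15/4, 5, 4/3, 19/4)
obs 8: x=2 → posterior Dirichlet(8/3, 15/4, 6, 4/3, 19/4)
obs 9: x=2 → posterior Dirichlet(8/3, 15/4, 7, 4/3, 19/4)
obs 10: x=3 → posterior Dirichlet(8/3, 15/4, 7, 7/3, 19/4)
obs 11: x=3 → posterior Dirichlet(8/3, 15/4, 7, 10/3, 19/4)
obs 12: x=3 → posterior Dirichlet(8/3, 15/4, 7, 13/3, 19/4)
obs 13: x=4 → posterior Dirichlet(8/3, 15/4, 7, 13/3, 23/4)

15/94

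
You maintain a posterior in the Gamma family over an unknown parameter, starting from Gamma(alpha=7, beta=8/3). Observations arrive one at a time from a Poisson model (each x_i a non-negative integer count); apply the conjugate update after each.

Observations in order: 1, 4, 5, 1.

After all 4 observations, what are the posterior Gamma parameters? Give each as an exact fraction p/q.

obs 1: x=1 → posterior Gamma(8, 11/3)
obs 2: x=4 → posterior Gamma(12, 14/3)
obs 3: x=5 → posterior Gamma(17, 17/3)
obs 4: x=1 → posterior Gamma(18, 20/3)

alpha=18, beta=20/3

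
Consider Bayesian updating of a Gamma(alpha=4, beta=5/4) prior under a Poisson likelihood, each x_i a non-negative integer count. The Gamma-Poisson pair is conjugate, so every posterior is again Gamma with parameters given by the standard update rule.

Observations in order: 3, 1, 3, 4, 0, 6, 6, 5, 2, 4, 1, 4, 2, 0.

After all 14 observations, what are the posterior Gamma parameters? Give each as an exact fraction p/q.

obs 1: x=3 → posterior Gamma(7, 9/4)
obs 2: x=1 → posterior Gamma(8, 13/4)
obs 3: x=3 → posterior Gamma(11, 17/4)
obs 4: x=4 → posterior Gamma(15, 21/4)
obs 5: x=0 → posterior Gamma(15, 25/4)
obs 6: x=6 → posterior Gamma(21, 29/4)
obs 7: x=6 → posterior Gamma(27, 33/4)
obs 8: x=5 → posterior Gamma(32, 37/4)
obs 9: x=2 → posterior Gamma(34, 41/4)
obs 10: x=4 → posterior Gamma(38, 45/4)
obs 11: x=1 → posterior Gamma(39, 49/4)
obs 12: x=4 → posterior Gamma(43, 53/4)
obs 13: x=2 → posterior Gamma(45, 57/4)
obs 14: x=0 → posterior Gamma(45, 61/4)

alpha=45, beta=61/4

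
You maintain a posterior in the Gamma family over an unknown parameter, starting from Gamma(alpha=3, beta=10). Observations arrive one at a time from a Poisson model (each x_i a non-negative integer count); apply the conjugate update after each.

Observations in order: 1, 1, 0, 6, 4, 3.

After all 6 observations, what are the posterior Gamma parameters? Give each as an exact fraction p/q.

alpha=18, beta=16

obs 1: x=1 → posterior Gamma(4, 11)
obs 2: x=1 → posterior Gamma(5, 12)
obs 3: x=0 → posterior Gamma(5, 13)
obs 4: x=6 → posterior Gamma(11, 14)
obs 5: x=4 → posterior Gamma(15, 15)
obs 6: x=3 → posterior Gamma(18, 16)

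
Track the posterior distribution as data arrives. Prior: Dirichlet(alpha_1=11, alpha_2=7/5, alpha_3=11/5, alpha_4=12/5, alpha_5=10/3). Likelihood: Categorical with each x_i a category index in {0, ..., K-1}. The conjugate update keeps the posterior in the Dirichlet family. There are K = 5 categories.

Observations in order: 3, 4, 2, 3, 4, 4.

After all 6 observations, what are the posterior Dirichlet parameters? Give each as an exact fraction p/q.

obs 1: x=3 → posterior Dirichlet(11, 7/5, 11/5, 17/5, 10/3)
obs 2: x=4 → posterior Dirichlet(11, 7/5, 11/5, 17/5, 13/3)
obs 3: x=2 → posterior Dirichlet(11, 7/5, 16/5, 17/5, 13/3)
obs 4: x=3 → posterior Dirichlet(11, 7/5, 16/5, 22/5, 13/3)
obs 5: x=4 → posterior Dirichlet(11, 7/5, 16/5, 22/5, 16/3)
obs 6: x=4 → posterior Dirichlet(11, 7/5, 16/5, 22/5, 19/3)

alpha_1=11, alpha_2=7/5, alpha_3=16/5, alpha_4=22/5, alpha_5=19/3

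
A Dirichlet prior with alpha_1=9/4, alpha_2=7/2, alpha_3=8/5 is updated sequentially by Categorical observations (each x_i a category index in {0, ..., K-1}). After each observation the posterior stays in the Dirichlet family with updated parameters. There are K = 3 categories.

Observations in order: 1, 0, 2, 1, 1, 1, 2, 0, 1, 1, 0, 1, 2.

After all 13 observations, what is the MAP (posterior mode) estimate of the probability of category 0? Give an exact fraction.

85/347

obs 1: x=1 → posterior Dirichlet(9/4, 9/2, 8/5)
obs 2: x=0 → posterior Dirichlet(13/4, 9/2, 8/5)
obs 3: x=2 → posterior Dirichlet(13/4, 9/2, 13/5)
obs 4: x=1 → posterior Dirichlet(13/4, 11/2, 13/5)
obs 5: x=1 → posterior Dirichlet(13/4, 13/2, 13/5)
obs 6: x=1 → posterior Dirichlet(13/4, 15/2, 13/5)
obs 7: x=2 → posterior Dirichlet(13/4, 15/2, 18/5)
obs 8: x=0 → posterior Dirichlet(17/4, 15/2, 18/5)
obs 9: x=1 → posterior Dirichlet(17/4, 17/2, 18/5)
obs 10: x=1 → posterior Dirichlet(17/4, 19/2, 18/5)
obs 11: x=0 → posterior Dirichlet(21/4, 19/2, 18/5)
obs 12: x=1 → posterior Dirichlet(21/4, 21/2, 18/5)
obs 13: x=2 → posterior Dirichlet(21/4, 21/2, 23/5)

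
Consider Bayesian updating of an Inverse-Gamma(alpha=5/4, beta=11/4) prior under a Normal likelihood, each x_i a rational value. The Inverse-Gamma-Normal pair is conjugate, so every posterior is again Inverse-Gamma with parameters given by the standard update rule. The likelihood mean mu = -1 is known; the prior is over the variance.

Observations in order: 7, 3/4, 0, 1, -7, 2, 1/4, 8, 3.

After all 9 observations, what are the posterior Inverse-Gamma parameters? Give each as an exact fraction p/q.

obs 1: x=7 → posterior Inverse-Gamma(7/4, 139/4)
obs 2: x=3/4 → posterior Inverse-Gamma(9/4, 1161/32)
obs 3: x=0 → posterior Inverse-Gamma(11/4, 1177/32)
obs 4: x=1 → posterior Inverse-Gamma(13/4, 1241/32)
obs 5: x=-7 → posterior Inverse-Gamma(15/4, 1817/32)
obs 6: x=2 → posterior Inverse-Gamma(17/4, 1961/32)
obs 7: x=1/4 → posterior Inverse-Gamma(19/4, 993/16)
obs 8: x=8 → posterior Inverse-Gamma(21/4, 1641/16)
obs 9: x=3 → posterior Inverse-Gamma(23/4, 1769/16)

alpha=23/4, beta=1769/16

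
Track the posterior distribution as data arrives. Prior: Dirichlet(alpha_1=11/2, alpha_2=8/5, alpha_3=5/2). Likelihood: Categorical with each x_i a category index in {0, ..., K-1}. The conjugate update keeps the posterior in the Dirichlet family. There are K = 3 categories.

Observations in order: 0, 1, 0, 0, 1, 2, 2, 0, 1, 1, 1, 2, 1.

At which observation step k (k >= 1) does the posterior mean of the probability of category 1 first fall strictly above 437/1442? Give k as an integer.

obs 1: x=0 → posterior Dirichlet(13/2, 8/5, 5/2)
obs 2: x=1 → posterior Dirichlet(13/2, 13/5, 5/2)
obs 3: x=0 → posterior Dirichlet(15/2, 13/5, 5/2)
obs 4: x=0 → posterior Dirichlet(17/2, 13/5, 5/2)
obs 5: x=1 → posterior Dirichlet(17/2, 18/5, 5/2)
obs 6: x=2 → posterior Dirichlet(17/2, 18/5, 7/2)
obs 7: x=2 → posterior Dirichlet(17/2, 18/5, 9/2)
obs 8: x=0 → posterior Dirichlet(19/2, 18/5, 9/2)
obs 9: x=1 → posterior Dirichlet(19/2, 23/5, 9/2)
obs 10: x=1 → posterior Dirichlet(19/2, 28/5, 9/2)
obs 11: x=1 → posterior Dirichlet(19/2, 33/5, 9/2)
obs 12: x=2 → posterior Dirichlet(19/2, 33/5, 11/2)
obs 13: x=1 → posterior Dirichlet(19/2, 38/5, 11/2)

k = 11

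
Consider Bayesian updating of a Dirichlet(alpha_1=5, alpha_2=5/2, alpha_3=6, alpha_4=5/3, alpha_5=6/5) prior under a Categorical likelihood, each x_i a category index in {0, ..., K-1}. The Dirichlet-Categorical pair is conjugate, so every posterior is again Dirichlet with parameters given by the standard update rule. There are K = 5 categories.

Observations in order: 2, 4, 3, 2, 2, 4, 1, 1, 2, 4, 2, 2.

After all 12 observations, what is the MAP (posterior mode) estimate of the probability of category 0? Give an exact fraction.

obs 1: x=2 → posterior Dirichlet(5, 5/2, 7, 5/3, 6/5)
obs 2: x=4 → posterior Dirichlet(5, 5/2, 7, 5/3, 11/5)
obs 3: x=3 → posterior Dirichlet(5, 5/2, 7, 8/3, 11/5)
obs 4: x=2 → posterior Dirichlet(5, 5/2, 8, 8/3, 11/5)
obs 5: x=2 → posterior Dirichlet(5, 5/2, 9, 8/3, 11/5)
obs 6: x=4 → posterior Dirichlet(5, 5/2, 9, 8/3, 16/5)
obs 7: x=1 → posterior Dirichlet(5, 7/2, 9, 8/3, 16/5)
obs 8: x=1 → posterior Dirichlet(5, 9/2, 9, 8/3, 16/5)
obs 9: x=2 → posterior Dirichlet(5, 9/2, 10, 8/3, 16/5)
obs 10: x=4 → posterior Dirichlet(5, 9/2, 10, 8/3, 21/5)
obs 11: x=2 → posterior Dirichlet(5, 9/2, 11, 8/3, 21/5)
obs 12: x=2 → posterior Dirichlet(5, 9/2, 12, 8/3, 21/5)

120/701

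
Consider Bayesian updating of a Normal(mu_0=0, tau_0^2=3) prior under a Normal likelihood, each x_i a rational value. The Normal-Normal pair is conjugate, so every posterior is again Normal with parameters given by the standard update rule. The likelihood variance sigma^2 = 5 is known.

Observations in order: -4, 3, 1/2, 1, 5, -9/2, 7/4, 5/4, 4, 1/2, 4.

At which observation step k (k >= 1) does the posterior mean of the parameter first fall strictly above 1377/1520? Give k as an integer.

k = 11

obs 1: x=-4 → posterior Normal(-3/2, 15/8)
obs 2: x=3 → posterior Normal(-3/11, 15/11)
obs 3: x=1/2 → posterior Normal(-3/28, 15/14)
obs 4: x=1 → posterior Normal(3/34, 15/17)
obs 5: x=5 → posterior Normal(33/40, 3/4)
obs 6: x=-9/2 → posterior Normal(3/23, 15/23)
obs 7: x=7/4 → posterior Normal(33/104, 15/26)
obs 8: x=5/4 → posterior Normal(12/29, 15/29)
obs 9: x=4 → posterior Normal(3/4, 15/32)
obs 10: x=1/2 → posterior Normal(51/70, 3/7)
obs 11: x=4 → posterior Normal(75/76, 15/38)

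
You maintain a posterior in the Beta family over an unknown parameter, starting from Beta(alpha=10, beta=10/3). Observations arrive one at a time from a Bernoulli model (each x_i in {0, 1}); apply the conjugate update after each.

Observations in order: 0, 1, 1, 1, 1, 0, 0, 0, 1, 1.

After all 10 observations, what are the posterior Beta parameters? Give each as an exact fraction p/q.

alpha=16, beta=22/3

obs 1: x=0 → posterior Beta(10, 13/3)
obs 2: x=1 → posterior Beta(11, 13/3)
obs 3: x=1 → posterior Beta(12, 13/3)
obs 4: x=1 → posterior Beta(13, 13/3)
obs 5: x=1 → posterior Beta(14, 13/3)
obs 6: x=0 → posterior Beta(14, 16/3)
obs 7: x=0 → posterior Beta(14, 19/3)
obs 8: x=0 → posterior Beta(14, 22/3)
obs 9: x=1 → posterior Beta(15, 22/3)
obs 10: x=1 → posterior Beta(16, 22/3)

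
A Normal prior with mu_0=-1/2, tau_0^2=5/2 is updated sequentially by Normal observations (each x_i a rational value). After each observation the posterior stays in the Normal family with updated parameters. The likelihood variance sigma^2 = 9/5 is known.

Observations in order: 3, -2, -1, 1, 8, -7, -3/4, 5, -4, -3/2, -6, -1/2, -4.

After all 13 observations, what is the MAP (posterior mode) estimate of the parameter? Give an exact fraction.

obs 1: x=3 → posterior Normal(66/43, 45/43)
obs 2: x=-2 → posterior Normal(4/17, 45/68)
obs 3: x=-1 → posterior Normal(-3/31, 15/31)
obs 4: x=1 → posterior Normal(8/59, 45/118)
obs 5: x=8 → posterior Normal(216/143, 45/143)
obs 6: x=-7 → posterior Normal(41/168, 15/56)
obs 7: x=-3/4 → posterior Normal(89/772, 45/193)
obs 8: x=5 → posterior Normal(589/872, 45/218)
obs 9: x=-4 → posterior Normal(7/36, 5/27)
obs 10: x=-3/2 → posterior Normal(39/1072, 45/268)
obs 11: x=-6 → posterior Normal(-561/1172, 45/293)
obs 12: x=-1/2 → posterior Normal(-611/1272, 15/106)
obs 13: x=-4 → posterior Normal(-1011/1372, 45/343)

-1011/1372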